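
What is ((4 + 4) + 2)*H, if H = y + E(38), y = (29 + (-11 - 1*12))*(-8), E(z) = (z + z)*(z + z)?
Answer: 57280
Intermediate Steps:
E(z) = 4*z² (E(z) = (2*z)*(2*z) = 4*z²)
y = -48 (y = (29 + (-11 - 12))*(-8) = (29 - 23)*(-8) = 6*(-8) = -48)
H = 5728 (H = -48 + 4*38² = -48 + 4*1444 = -48 + 5776 = 5728)
((4 + 4) + 2)*H = ((4 + 4) + 2)*5728 = (8 + 2)*5728 = 10*5728 = 57280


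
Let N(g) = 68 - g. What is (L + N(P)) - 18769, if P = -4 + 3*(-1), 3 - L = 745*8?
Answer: -24651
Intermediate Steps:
L = -5957 (L = 3 - 745*8 = 3 - 1*5960 = 3 - 5960 = -5957)
P = -7 (P = -4 - 3 = -7)
(L + N(P)) - 18769 = (-5957 + (68 - 1*(-7))) - 18769 = (-5957 + (68 + 7)) - 18769 = (-5957 + 75) - 18769 = -5882 - 18769 = -24651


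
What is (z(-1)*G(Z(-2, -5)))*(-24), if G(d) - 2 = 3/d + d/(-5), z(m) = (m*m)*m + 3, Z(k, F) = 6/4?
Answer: -888/5 ≈ -177.60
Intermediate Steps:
Z(k, F) = 3/2 (Z(k, F) = 6*(¼) = 3/2)
z(m) = 3 + m³ (z(m) = m²*m + 3 = m³ + 3 = 3 + m³)
G(d) = 2 + 3/d - d/5 (G(d) = 2 + (3/d + d/(-5)) = 2 + (3/d + d*(-⅕)) = 2 + (3/d - d/5) = 2 + 3/d - d/5)
(z(-1)*G(Z(-2, -5)))*(-24) = ((3 + (-1)³)*(2 + 3/(3/2) - ⅕*3/2))*(-24) = ((3 - 1)*(2 + 3*(⅔) - 3/10))*(-24) = (2*(2 + 2 - 3/10))*(-24) = (2*(37/10))*(-24) = (37/5)*(-24) = -888/5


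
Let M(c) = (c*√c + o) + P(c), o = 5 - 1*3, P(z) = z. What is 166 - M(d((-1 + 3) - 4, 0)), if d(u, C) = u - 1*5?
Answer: 171 + 7*I*√7 ≈ 171.0 + 18.52*I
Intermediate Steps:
o = 2 (o = 5 - 3 = 2)
d(u, C) = -5 + u (d(u, C) = u - 5 = -5 + u)
M(c) = 2 + c + c^(3/2) (M(c) = (c*√c + 2) + c = (c^(3/2) + 2) + c = (2 + c^(3/2)) + c = 2 + c + c^(3/2))
166 - M(d((-1 + 3) - 4, 0)) = 166 - (2 + (-5 + ((-1 + 3) - 4)) + (-5 + ((-1 + 3) - 4))^(3/2)) = 166 - (2 + (-5 + (2 - 4)) + (-5 + (2 - 4))^(3/2)) = 166 - (2 + (-5 - 2) + (-5 - 2)^(3/2)) = 166 - (2 - 7 + (-7)^(3/2)) = 166 - (2 - 7 - 7*I*√7) = 166 - (-5 - 7*I*√7) = 166 + (5 + 7*I*√7) = 171 + 7*I*√7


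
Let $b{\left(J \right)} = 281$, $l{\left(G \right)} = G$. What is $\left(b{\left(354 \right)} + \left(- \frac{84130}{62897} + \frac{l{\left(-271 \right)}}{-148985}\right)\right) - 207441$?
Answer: $- \frac{1941248706405163}{9370709545} \approx -2.0716 \cdot 10^{5}$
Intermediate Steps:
$\left(b{\left(354 \right)} + \left(- \frac{84130}{62897} + \frac{l{\left(-271 \right)}}{-148985}\right)\right) - 207441 = \left(281 - \left(- \frac{271}{148985} + \frac{84130}{62897}\right)\right) - 207441 = \left(281 - \frac{12517062963}{9370709545}\right) - 207441 = \frac{2620652319182}{9370709545} - 207441 = - \frac{1941248706405163}{9370709545}$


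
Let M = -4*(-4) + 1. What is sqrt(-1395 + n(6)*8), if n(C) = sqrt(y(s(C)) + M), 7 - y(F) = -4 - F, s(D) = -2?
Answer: sqrt(-1395 + 8*sqrt(26)) ≈ 36.8*I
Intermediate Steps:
M = 17 (M = 16 + 1 = 17)
y(F) = 11 + F (y(F) = 7 - (-4 - F) = 7 + (4 + F) = 11 + F)
n(C) = sqrt(26) (n(C) = sqrt((11 - 2) + 17) = sqrt(9 + 17) = sqrt(26))
sqrt(-1395 + n(6)*8) = sqrt(-1395 + sqrt(26)*8) = sqrt(-1395 + 8*sqrt(26))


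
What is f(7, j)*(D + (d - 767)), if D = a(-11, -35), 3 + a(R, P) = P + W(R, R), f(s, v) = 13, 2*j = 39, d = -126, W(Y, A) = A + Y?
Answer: -12389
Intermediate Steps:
j = 39/2 (j = (1/2)*39 = 39/2 ≈ 19.500)
a(R, P) = -3 + P + 2*R (a(R, P) = -3 + (P + (R + R)) = -3 + (P + 2*R) = -3 + P + 2*R)
D = -60 (D = -3 - 35 + 2*(-11) = -3 - 35 - 22 = -60)
f(7, j)*(D + (d - 767)) = 13*(-60 + (-126 - 767)) = 13*(-60 - 893) = 13*(-953) = -12389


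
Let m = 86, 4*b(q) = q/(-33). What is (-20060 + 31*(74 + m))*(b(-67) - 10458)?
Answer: 5210968475/33 ≈ 1.5791e+8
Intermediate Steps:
b(q) = -q/132 (b(q) = (q/(-33))/4 = (q*(-1/33))/4 = (-q/33)/4 = -q/132)
(-20060 + 31*(74 + m))*(b(-67) - 10458) = (-20060 + 31*(74 + 86))*(-1/132*(-67) - 10458) = (-20060 + 31*160)*(67/132 - 10458) = (-20060 + 4960)*(-1380389/132) = -15100*(-1380389/132) = 5210968475/33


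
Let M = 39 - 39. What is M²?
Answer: 0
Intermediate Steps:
M = 0
M² = 0² = 0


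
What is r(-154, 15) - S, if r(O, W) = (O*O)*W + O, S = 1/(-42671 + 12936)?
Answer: 10573349711/29735 ≈ 3.5559e+5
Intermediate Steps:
S = -1/29735 (S = 1/(-29735) = -1/29735 ≈ -3.3630e-5)
r(O, W) = O + W*O² (r(O, W) = O²*W + O = W*O² + O = O + W*O²)
r(-154, 15) - S = -154*(1 - 154*15) - 1*(-1/29735) = -154*(1 - 2310) + 1/29735 = -154*(-2309) + 1/29735 = 355586 + 1/29735 = 10573349711/29735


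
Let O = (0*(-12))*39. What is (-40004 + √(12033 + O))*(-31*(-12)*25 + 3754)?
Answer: -522212216 + 39162*√1337 ≈ -5.2078e+8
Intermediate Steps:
O = 0 (O = 0*39 = 0)
(-40004 + √(12033 + O))*(-31*(-12)*25 + 3754) = (-40004 + √(12033 + 0))*(-31*(-12)*25 + 3754) = (-40004 + √12033)*(372*25 + 3754) = (-40004 + 3*√1337)*(9300 + 3754) = (-40004 + 3*√1337)*13054 = -522212216 + 39162*√1337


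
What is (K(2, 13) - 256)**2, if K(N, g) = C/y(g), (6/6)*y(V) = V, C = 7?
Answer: 11029041/169 ≈ 65261.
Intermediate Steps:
y(V) = V
K(N, g) = 7/g
(K(2, 13) - 256)**2 = (7/13 - 256)**2 = (-3321/13)**2 = 11029041/169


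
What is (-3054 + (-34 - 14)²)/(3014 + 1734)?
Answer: -375/2374 ≈ -0.15796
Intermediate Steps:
(-3054 + (-34 - 14)²)/(3014 + 1734) = (-3054 + (-48)²)/4748 = (-3054 + 2304)*(1/4748) = -750*1/4748 = -375/2374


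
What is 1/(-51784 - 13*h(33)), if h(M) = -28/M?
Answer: -33/1708508 ≈ -1.9315e-5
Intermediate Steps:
1/(-51784 - 13*h(33)) = 1/(-51784 - (-364)/33) = 1/(-51784 - 13*(-28/33)) = 1/(-51784 + 364/33) = 1/(-1708508/33) = -33/1708508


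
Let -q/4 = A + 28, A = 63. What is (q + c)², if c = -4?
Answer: 135424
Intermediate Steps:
q = -364 (q = -4*(63 + 28) = -4*91 = -364)
(q + c)² = (-364 - 4)² = (-368)² = 135424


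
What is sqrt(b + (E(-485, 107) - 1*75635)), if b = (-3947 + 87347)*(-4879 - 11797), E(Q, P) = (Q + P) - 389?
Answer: I*sqrt(1390854802) ≈ 37294.0*I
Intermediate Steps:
E(Q, P) = -389 + P + Q (E(Q, P) = (P + Q) - 389 = -389 + P + Q)
b = -1390778400 (b = 83400*(-16676) = -1390778400)
sqrt(b + (E(-485, 107) - 1*75635)) = sqrt(-1390778400 + ((-389 + 107 - 485) - 1*75635)) = sqrt(-1390778400 + (-767 - 75635)) = sqrt(-1390778400 - 76402) = sqrt(-1390854802) = I*sqrt(1390854802)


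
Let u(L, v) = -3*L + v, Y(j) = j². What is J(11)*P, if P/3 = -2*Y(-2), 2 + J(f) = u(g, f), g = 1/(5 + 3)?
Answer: -207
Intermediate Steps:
g = ⅛ (g = 1/8 = ⅛ ≈ 0.12500)
u(L, v) = v - 3*L
J(f) = -19/8 + f (J(f) = -2 + (f - 3*⅛) = -2 + (f - 3/8) = -2 + (-3/8 + f) = -19/8 + f)
P = -24 (P = 3*(-2*(-2)²) = 3*(-2*4) = 3*(-8) = -24)
J(11)*P = (-19/8 + 11)*(-24) = (69/8)*(-24) = -207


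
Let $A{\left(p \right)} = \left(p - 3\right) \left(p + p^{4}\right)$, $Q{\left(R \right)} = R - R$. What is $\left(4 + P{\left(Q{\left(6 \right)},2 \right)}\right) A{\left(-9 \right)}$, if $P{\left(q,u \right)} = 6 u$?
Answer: $-1257984$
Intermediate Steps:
$Q{\left(R \right)} = 0$
$A{\left(p \right)} = \left(-3 + p\right) \left(p + p^{4}\right)$
$\left(4 + P{\left(Q{\left(6 \right)},2 \right)}\right) A{\left(-9 \right)} = \left(4 + 6 \cdot 2\right) \left(- 9 \left(-3 - 9 + \left(-9\right)^{4} - 3 \left(-9\right)^{3}\right)\right) = \left(4 + 12\right) \left(- 9 \left(-3 - 9 + 6561 - -2187\right)\right) = 16 \left(- 9 \left(-3 - 9 + 6561 + 2187\right)\right) = 16 \left(\left(-9\right) 8736\right) = 16 \left(-78624\right) = -1257984$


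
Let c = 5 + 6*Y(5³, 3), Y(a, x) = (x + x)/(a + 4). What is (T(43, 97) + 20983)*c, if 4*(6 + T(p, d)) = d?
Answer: 19069135/172 ≈ 1.1087e+5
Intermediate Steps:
Y(a, x) = 2*x/(4 + a) (Y(a, x) = (2*x)/(4 + a) = 2*x/(4 + a))
T(p, d) = -6 + d/4
c = 227/43 (c = 5 + 6*(2*3/(4 + 5³)) = 5 + 6*(2*3/(4 + 125)) = 5 + 6*(2*3/129) = 5 + 6*(2*3*(1/129)) = 5 + 6*(2/43) = 5 + 12/43 = 227/43 ≈ 5.2791)
(T(43, 97) + 20983)*c = ((-6 + (¼)*97) + 20983)*(227/43) = ((-6 + 97/4) + 20983)*(227/43) = (73/4 + 20983)*(227/43) = (84005/4)*(227/43) = 19069135/172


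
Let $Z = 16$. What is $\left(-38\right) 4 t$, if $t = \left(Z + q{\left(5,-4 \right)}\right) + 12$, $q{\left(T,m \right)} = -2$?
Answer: $-3952$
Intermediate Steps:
$t = 26$ ($t = \left(16 - 2\right) + 12 = 14 + 12 = 26$)
$\left(-38\right) 4 t = \left(-38\right) 4 \cdot 26 = \left(-152\right) 26 = -3952$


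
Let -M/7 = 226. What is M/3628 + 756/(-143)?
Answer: -1484497/259402 ≈ -5.7228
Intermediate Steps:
M = -1582 (M = -7*226 = -1582)
M/3628 + 756/(-143) = -1582/3628 + 756/(-143) = -1582*1/3628 + 756*(-1/143) = -791/1814 - 756/143 = -1484497/259402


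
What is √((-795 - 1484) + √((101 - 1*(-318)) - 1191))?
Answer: √(-2279 + 2*I*√193) ≈ 0.291 + 47.74*I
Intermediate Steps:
√((-795 - 1484) + √((101 - 1*(-318)) - 1191)) = √(-2279 + √((101 + 318) - 1191)) = √(-2279 + √(419 - 1191)) = √(-2279 + √(-772)) = √(-2279 + 2*I*√193)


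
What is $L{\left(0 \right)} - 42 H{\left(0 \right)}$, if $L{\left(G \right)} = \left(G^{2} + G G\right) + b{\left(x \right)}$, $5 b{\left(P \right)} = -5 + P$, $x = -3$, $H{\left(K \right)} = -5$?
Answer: $\frac{1042}{5} \approx 208.4$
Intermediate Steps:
$b{\left(P \right)} = -1 + \frac{P}{5}$ ($b{\left(P \right)} = \frac{-5 + P}{5} = -1 + \frac{P}{5}$)
$L{\left(G \right)} = - \frac{8}{5} + 2 G^{2}$ ($L{\left(G \right)} = \left(G^{2} + G G\right) + \left(-1 + \frac{1}{5} \left(-3\right)\right) = \left(G^{2} + G^{2}\right) - \frac{8}{5} = 2 G^{2} - \frac{8}{5} = - \frac{8}{5} + 2 G^{2}$)
$L{\left(0 \right)} - 42 H{\left(0 \right)} = \left(- \frac{8}{5} + 2 \cdot 0^{2}\right) - -210 = \left(- \frac{8}{5} + 2 \cdot 0\right) + 210 = \left(- \frac{8}{5} + 0\right) + 210 = - \frac{8}{5} + 210 = \frac{1042}{5}$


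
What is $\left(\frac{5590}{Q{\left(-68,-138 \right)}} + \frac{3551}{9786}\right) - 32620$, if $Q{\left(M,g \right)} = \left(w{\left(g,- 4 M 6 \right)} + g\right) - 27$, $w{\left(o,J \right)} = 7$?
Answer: $- \frac{25245397621}{773094} \approx -32655.0$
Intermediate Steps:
$Q{\left(M,g \right)} = -20 + g$ ($Q{\left(M,g \right)} = \left(7 + g\right) - 27 = -20 + g$)
$\left(\frac{5590}{Q{\left(-68,-138 \right)}} + \frac{3551}{9786}\right) - 32620 = \left(\frac{5590}{-20 - 138} + \frac{3551}{9786}\right) - 32620 = \left(\frac{5590}{-158} + 3551 \cdot \frac{1}{9786}\right) - 32620 = \left(5590 \left(- \frac{1}{158}\right) + \frac{3551}{9786}\right) - 32620 = \left(- \frac{2795}{79} + \frac{3551}{9786}\right) - 32620 = - \frac{27071341}{773094} - 32620 = - \frac{25245397621}{773094}$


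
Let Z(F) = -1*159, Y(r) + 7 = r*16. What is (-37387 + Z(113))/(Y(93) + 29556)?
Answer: -37546/31037 ≈ -1.2097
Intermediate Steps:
Y(r) = -7 + 16*r (Y(r) = -7 + r*16 = -7 + 16*r)
Z(F) = -159
(-37387 + Z(113))/(Y(93) + 29556) = (-37387 - 159)/((-7 + 16*93) + 29556) = -37546/((-7 + 1488) + 29556) = -37546/(1481 + 29556) = -37546/31037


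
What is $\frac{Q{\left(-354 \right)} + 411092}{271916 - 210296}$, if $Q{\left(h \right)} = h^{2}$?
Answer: $\frac{134102}{15405} \approx 8.7051$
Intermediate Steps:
$\frac{Q{\left(-354 \right)} + 411092}{271916 - 210296} = \frac{\left(-354\right)^{2} + 411092}{271916 - 210296} = \frac{125316 + 411092}{61620} = 536408 \cdot \frac{1}{61620} = \frac{134102}{15405}$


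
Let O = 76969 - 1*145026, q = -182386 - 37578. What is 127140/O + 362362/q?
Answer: -26313746797/7485044974 ≈ -3.5155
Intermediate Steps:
q = -219964
O = -68057 (O = 76969 - 145026 = -68057)
127140/O + 362362/q = 127140/(-68057) + 362362/(-219964) = 127140*(-1/68057) + 362362*(-1/219964) = -127140/68057 - 181181/109982 = -26313746797/7485044974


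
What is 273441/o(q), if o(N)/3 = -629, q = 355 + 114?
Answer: -91147/629 ≈ -144.91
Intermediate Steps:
q = 469
o(N) = -1887 (o(N) = 3*(-629) = -1887)
273441/o(q) = 273441/(-1887) = 273441*(-1/1887) = -91147/629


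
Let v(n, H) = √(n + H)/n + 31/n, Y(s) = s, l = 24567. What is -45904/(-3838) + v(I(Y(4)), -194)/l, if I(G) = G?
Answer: 118710875/9925068 + I*√190/98268 ≈ 11.961 + 0.00014027*I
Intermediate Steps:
v(n, H) = 31/n + √(H + n)/n (v(n, H) = √(H + n)/n + 31/n = 31/n + √(H + n)/n)
-45904/(-3838) + v(I(Y(4)), -194)/l = -45904/(-3838) + ((31 + √(-194 + 4))/4)/24567 = -45904*(-1/3838) + ((31 + √(-190))/4)*(1/24567) = 1208/101 + ((31 + I*√190)/4)*(1/24567) = 1208/101 + (31/4 + I*√190/4)*(1/24567) = 1208/101 + (31/98268 + I*√190/98268) = 118710875/9925068 + I*√190/98268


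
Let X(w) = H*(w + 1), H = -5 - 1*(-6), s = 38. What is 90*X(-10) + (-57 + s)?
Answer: -829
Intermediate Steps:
H = 1 (H = -5 + 6 = 1)
X(w) = 1 + w (X(w) = 1*(w + 1) = 1*(1 + w) = 1 + w)
90*X(-10) + (-57 + s) = 90*(1 - 10) + (-57 + 38) = 90*(-9) - 19 = -810 - 19 = -829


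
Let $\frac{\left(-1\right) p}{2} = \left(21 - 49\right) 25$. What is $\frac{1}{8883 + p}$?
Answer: $\frac{1}{10283} \approx 9.7248 \cdot 10^{-5}$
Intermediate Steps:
$p = 1400$ ($p = - 2 \left(21 - 49\right) 25 = - 2 \left(\left(-28\right) 25\right) = \left(-2\right) \left(-700\right) = 1400$)
$\frac{1}{8883 + p} = \frac{1}{8883 + 1400} = \frac{1}{10283}$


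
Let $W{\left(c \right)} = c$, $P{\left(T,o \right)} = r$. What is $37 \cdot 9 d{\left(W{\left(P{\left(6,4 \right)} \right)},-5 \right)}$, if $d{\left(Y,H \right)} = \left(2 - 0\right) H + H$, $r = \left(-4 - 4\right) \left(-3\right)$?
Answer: $-4995$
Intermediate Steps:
$r = 24$ ($r = \left(-8\right) \left(-3\right) = 24$)
$P{\left(T,o \right)} = 24$
$d{\left(Y,H \right)} = 3 H$ ($d{\left(Y,H \right)} = \left(2 + 0\right) H + H = 2 H + H = 3 H$)
$37 \cdot 9 d{\left(W{\left(P{\left(6,4 \right)} \right)},-5 \right)} = 37 \cdot 9 \cdot 3 \left(-5\right) = 333 \left(-15\right) = -4995$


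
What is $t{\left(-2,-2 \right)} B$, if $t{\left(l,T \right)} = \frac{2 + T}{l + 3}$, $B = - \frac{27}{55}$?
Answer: $0$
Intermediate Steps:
$B = - \frac{27}{55}$ ($B = \left(-27\right) \frac{1}{55} = - \frac{27}{55} \approx -0.49091$)
$t{\left(l,T \right)} = \frac{2 + T}{3 + l}$
$t{\left(-2,-2 \right)} B = \frac{2 - 2}{3 - 2} \left(- \frac{27}{55}\right) = 1^{-1} \cdot 0 \left(- \frac{27}{55}\right) = 1 \cdot 0 \left(- \frac{27}{55}\right) = 0 \left(- \frac{27}{55}\right) = 0$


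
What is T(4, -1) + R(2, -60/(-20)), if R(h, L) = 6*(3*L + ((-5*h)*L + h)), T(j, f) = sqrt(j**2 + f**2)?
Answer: -114 + sqrt(17) ≈ -109.88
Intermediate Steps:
T(j, f) = sqrt(f**2 + j**2)
R(h, L) = 6*h + 18*L - 30*L*h (R(h, L) = 6*(3*L + (-5*L*h + h)) = 6*(3*L + (h - 5*L*h)) = 6*(h + 3*L - 5*L*h) = 6*h + 18*L - 30*L*h)
T(4, -1) + R(2, -60/(-20)) = sqrt((-1)**2 + 4**2) + (6*2 + 18*(-60/(-20)) - 30*(-60/(-20))*2) = sqrt(1 + 16) + (12 + 18*(-60*(-1/20)) - 30*(-60*(-1/20))*2) = sqrt(17) + (12 + 18*3 - 30*3*2) = sqrt(17) + (12 + 54 - 180) = sqrt(17) - 114 = -114 + sqrt(17)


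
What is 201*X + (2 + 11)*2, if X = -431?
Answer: -86605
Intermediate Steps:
201*X + (2 + 11)*2 = 201*(-431) + (2 + 11)*2 = -86631 + 13*2 = -86631 + 26 = -86605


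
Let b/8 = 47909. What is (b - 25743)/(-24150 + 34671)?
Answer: 357529/10521 ≈ 33.982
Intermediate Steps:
b = 383272 (b = 8*47909 = 383272)
(b - 25743)/(-24150 + 34671) = (383272 - 25743)/(-24150 + 34671) = 357529/10521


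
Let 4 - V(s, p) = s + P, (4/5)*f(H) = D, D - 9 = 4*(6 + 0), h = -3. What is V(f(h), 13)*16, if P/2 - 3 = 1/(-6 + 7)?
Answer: -724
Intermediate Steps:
D = 33 (D = 9 + 4*(6 + 0) = 9 + 4*6 = 9 + 24 = 33)
f(H) = 165/4 (f(H) = (5/4)*33 = 165/4)
P = 8 (P = 6 + 2/(-6 + 7) = 6 + 2/1 = 6 + 2*1 = 6 + 2 = 8)
V(s, p) = -4 - s (V(s, p) = 4 - (s + 8) = 4 - (8 + s) = 4 + (-8 - s) = -4 - s)
V(f(h), 13)*16 = (-4 - 1*165/4)*16 = (-4 - 165/4)*16 = -181/4*16 = -724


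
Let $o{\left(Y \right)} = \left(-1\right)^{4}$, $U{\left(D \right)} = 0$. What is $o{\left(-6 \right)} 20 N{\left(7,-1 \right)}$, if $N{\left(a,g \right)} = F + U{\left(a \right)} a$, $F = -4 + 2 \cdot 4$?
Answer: $80$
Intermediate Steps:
$F = 4$ ($F = -4 + 8 = 4$)
$N{\left(a,g \right)} = 4$ ($N{\left(a,g \right)} = 4 + 0 a = 4 + 0 = 4$)
$o{\left(Y \right)} = 1$
$o{\left(-6 \right)} 20 N{\left(7,-1 \right)} = 1 \cdot 20 \cdot 4 = 20 \cdot 4 = 80$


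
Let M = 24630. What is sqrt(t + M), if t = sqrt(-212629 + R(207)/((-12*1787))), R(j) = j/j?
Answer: sqrt(2831496424920 + 10722*I*sqrt(24444102860997))/10722 ≈ 156.95 + 1.469*I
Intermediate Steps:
R(j) = 1
t = I*sqrt(24444102860997)/10722 (t = sqrt(-212629 + 1/(-12*1787)) = sqrt(-212629 + 1/(-21444)) = sqrt(-212629 + 1*(-1/21444)) = sqrt(-212629 - 1/21444) = sqrt(-4559616277/21444) = I*sqrt(24444102860997)/10722 ≈ 461.12*I)
sqrt(t + M) = sqrt(I*sqrt(24444102860997)/10722 + 24630) = sqrt(24630 + I*sqrt(24444102860997)/10722)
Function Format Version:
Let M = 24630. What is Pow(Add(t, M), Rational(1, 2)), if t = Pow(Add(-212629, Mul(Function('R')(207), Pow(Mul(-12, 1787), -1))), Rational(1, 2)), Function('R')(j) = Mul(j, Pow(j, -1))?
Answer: Mul(Rational(1, 10722), Pow(Add(2831496424920, Mul(10722, I, Pow(24444102860997, Rational(1, 2)))), Rational(1, 2))) ≈ Add(156.95, Mul(1.4690, I))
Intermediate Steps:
Function('R')(j) = 1
t = Mul(Rational(1, 10722), I, Pow(24444102860997, Rational(1, 2))) (t = Pow(Add(-212629, Mul(1, Pow(Mul(-12, 1787), -1))), Rational(1, 2)) = Pow(Add(-212629, Mul(1, Pow(-21444, -1))), Rational(1, 2)) = Pow(Add(-212629, Mul(1, Rational(-1, 21444))), Rational(1, 2)) = Pow(Add(-212629, Rational(-1, 21444)), Rational(1, 2)) = Pow(Rational(-4559616277, 21444), Rational(1, 2)) = Mul(Rational(1, 10722), I, Pow(24444102860997, Rational(1, 2))) ≈ Mul(461.12, I))
Pow(Add(t, M), Rational(1, 2)) = Pow(Add(Mul(Rational(1, 10722), I, Pow(24444102860997, Rational(1, 2))), 24630), Rational(1, 2)) = Pow(Add(24630, Mul(Rational(1, 10722), I, Pow(24444102860997, Rational(1, 2)))), Rational(1, 2))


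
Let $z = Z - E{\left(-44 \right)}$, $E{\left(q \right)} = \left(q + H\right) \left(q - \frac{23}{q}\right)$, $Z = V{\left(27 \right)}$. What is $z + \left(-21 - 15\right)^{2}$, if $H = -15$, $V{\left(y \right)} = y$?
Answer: $- \frac{54655}{44} \approx -1242.2$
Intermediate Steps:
$Z = 27$
$E{\left(q \right)} = \left(-15 + q\right) \left(q - \frac{23}{q}\right)$ ($E{\left(q \right)} = \left(q - 15\right) \left(q - \frac{23}{q}\right) = \left(-15 + q\right) \left(q - \frac{23}{q}\right)$)
$z = - \frac{111679}{44}$ ($z = 27 - \left(-23 + \left(-44\right)^{2} - -660 + \frac{345}{-44}\right) = 27 - \left(-23 + 1936 + 660 + 345 \left(- \frac{1}{44}\right)\right) = 27 - \left(-23 + 1936 + 660 - \frac{345}{44}\right) = 27 - \frac{112867}{44} = - \frac{111679}{44} \approx -2538.2$)
$z + \left(-21 - 15\right)^{2} = - \frac{111679}{44} + \left(-21 - 15\right)^{2} = - \frac{111679}{44} + \left(-36\right)^{2} = - \frac{111679}{44} + 1296 = - \frac{54655}{44}$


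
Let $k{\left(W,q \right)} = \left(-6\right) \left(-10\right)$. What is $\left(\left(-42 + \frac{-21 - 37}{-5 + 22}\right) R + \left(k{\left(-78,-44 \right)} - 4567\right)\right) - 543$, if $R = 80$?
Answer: $- \frac{147610}{17} \approx -8682.9$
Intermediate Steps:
$k{\left(W,q \right)} = 60$
$\left(\left(-42 + \frac{-21 - 37}{-5 + 22}\right) R + \left(k{\left(-78,-44 \right)} - 4567\right)\right) - 543 = \left(\left(-42 + \frac{-21 - 37}{-5 + 22}\right) 80 + \left(60 - 4567\right)\right) - 543 = \left(\left(-42 - \frac{58}{17}\right) 80 - 4507\right) - 543 = \left(\left(- \frac{772}{17}\right) 80 - 4507\right) - 543 = \left(- \frac{61760}{17} - 4507\right) - 543 = - \frac{138379}{17} - 543 = - \frac{147610}{17}$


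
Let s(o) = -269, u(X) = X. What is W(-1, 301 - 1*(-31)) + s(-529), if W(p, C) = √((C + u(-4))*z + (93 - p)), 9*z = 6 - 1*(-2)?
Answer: -269 + √3470/3 ≈ -249.36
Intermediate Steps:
z = 8/9 (z = (6 - 1*(-2))/9 = (6 + 2)/9 = (⅑)*8 = 8/9 ≈ 0.88889)
W(p, C) = √(805/9 - p + 8*C/9) (W(p, C) = √((C - 4)*(8/9) + (93 - p)) = √((-4 + C)*(8/9) + (93 - p)) = √((-32/9 + 8*C/9) + (93 - p)) = √(805/9 - p + 8*C/9))
W(-1, 301 - 1*(-31)) + s(-529) = √(805 - 9*(-1) + 8*(301 - 1*(-31)))/3 - 269 = √(805 + 9 + 8*(301 + 31))/3 - 269 = √(805 + 9 + 8*332)/3 - 269 = √(805 + 9 + 2656)/3 - 269 = √3470/3 - 269 = -269 + √3470/3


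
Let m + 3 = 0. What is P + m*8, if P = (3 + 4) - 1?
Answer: -18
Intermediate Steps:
m = -3 (m = -3 + 0 = -3)
P = 6 (P = 7 - 1 = 6)
P + m*8 = 6 - 3*8 = 6 - 24 = -18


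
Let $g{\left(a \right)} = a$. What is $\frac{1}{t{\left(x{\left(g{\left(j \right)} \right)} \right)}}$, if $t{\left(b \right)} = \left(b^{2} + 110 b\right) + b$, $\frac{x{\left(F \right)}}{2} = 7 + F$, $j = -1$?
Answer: $\frac{1}{1476} \approx 0.00067751$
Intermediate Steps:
$x{\left(F \right)} = 14 + 2 F$ ($x{\left(F \right)} = 2 \left(7 + F\right) = 14 + 2 F$)
$t{\left(b \right)} = b^{2} + 111 b$
$\frac{1}{t{\left(x{\left(g{\left(j \right)} \right)} \right)}} = \frac{1}{\left(14 + 2 \left(-1\right)\right) \left(111 + \left(14 + 2 \left(-1\right)\right)\right)} = \frac{1}{\left(14 - 2\right) \left(111 + \left(14 - 2\right)\right)} = \frac{1}{12 \left(111 + 12\right)} = \frac{1}{12 \cdot 123} = \frac{1}{1476}$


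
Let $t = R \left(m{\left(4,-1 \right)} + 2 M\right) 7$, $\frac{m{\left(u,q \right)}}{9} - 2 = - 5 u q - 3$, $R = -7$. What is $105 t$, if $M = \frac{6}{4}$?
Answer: $-895230$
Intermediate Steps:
$m{\left(u,q \right)} = -9 - 45 q u$ ($m{\left(u,q \right)} = 18 + 9 \left(- 5 u q - 3\right) = 18 + 9 \left(- 5 q u - 3\right) = 18 + 9 \left(-3 - 5 q u\right) = 18 - \left(27 + 45 q u\right) = -9 - 45 q u$)
$M = \frac{3}{2}$ ($M = 6 \cdot \frac{1}{4} = \frac{3}{2} \approx 1.5$)
$t = -8526$ ($t = - 7 \left(\left(-9 - \left(-45\right) 4\right) + 2 \cdot \frac{3}{2}\right) 7 = - 7 \left(\left(-9 + 180\right) + 3\right) 7 = - 7 \left(171 + 3\right) 7 = \left(-7\right) 174 \cdot 7 = \left(-1218\right) 7 = -8526$)
$105 t = 105 \left(-8526\right) = -895230$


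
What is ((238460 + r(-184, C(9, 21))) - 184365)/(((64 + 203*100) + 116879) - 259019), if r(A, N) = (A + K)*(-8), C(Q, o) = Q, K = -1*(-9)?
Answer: -55495/121776 ≈ -0.45571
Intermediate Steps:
K = 9
r(A, N) = -72 - 8*A (r(A, N) = (A + 9)*(-8) = (9 + A)*(-8) = -72 - 8*A)
((238460 + r(-184, C(9, 21))) - 184365)/(((64 + 203*100) + 116879) - 259019) = ((238460 + (-72 - 8*(-184))) - 184365)/(((64 + 203*100) + 116879) - 259019) = ((238460 + (-72 + 1472)) - 184365)/(((64 + 20300) + 116879) - 259019) = ((238460 + 1400) - 184365)/((20364 + 116879) - 259019) = (239860 - 184365)/(137243 - 259019) = 55495/(-121776) = 55495*(-1/121776) = -55495/121776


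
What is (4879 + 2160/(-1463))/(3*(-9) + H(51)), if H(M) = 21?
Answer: -7135817/8778 ≈ -812.92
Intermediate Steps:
(4879 + 2160/(-1463))/(3*(-9) + H(51)) = (4879 + 2160/(-1463))/(3*(-9) + 21) = (4879 + 2160*(-1/1463))/(-27 + 21) = (4879 - 2160/1463)/(-6) = (7135817/1463)*(-1/6) = -7135817/8778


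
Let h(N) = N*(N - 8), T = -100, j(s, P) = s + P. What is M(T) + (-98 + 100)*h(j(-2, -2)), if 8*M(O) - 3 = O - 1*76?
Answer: 595/8 ≈ 74.375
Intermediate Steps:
j(s, P) = P + s
h(N) = N*(-8 + N)
M(O) = -73/8 + O/8 (M(O) = 3/8 + (O - 1*76)/8 = 3/8 + (O - 76)/8 = 3/8 + (-76 + O)/8 = 3/8 + (-19/2 + O/8) = -73/8 + O/8)
M(T) + (-98 + 100)*h(j(-2, -2)) = (-73/8 + (⅛)*(-100)) + (-98 + 100)*((-2 - 2)*(-8 + (-2 - 2))) = (-73/8 - 25/2) + 2*(-4*(-8 - 4)) = -173/8 + 2*(-4*(-12)) = -173/8 + 2*48 = -173/8 + 96 = 595/8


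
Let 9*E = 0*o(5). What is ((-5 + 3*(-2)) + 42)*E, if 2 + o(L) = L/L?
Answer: 0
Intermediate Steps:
o(L) = -1 (o(L) = -2 + L/L = -2 + 1 = -1)
E = 0 (E = (0*(-1))/9 = (⅑)*0 = 0)
((-5 + 3*(-2)) + 42)*E = ((-5 + 3*(-2)) + 42)*0 = ((-5 - 6) + 42)*0 = (-11 + 42)*0 = 31*0 = 0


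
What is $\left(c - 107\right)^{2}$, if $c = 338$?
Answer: $53361$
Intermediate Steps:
$\left(c - 107\right)^{2} = \left(338 - 107\right)^{2} = 231^{2} = 53361$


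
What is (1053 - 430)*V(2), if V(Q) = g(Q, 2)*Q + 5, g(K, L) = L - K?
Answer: 3115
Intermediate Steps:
V(Q) = 5 + Q*(2 - Q) (V(Q) = (2 - Q)*Q + 5 = Q*(2 - Q) + 5 = 5 + Q*(2 - Q))
(1053 - 430)*V(2) = (1053 - 430)*(5 - 1*2*(-2 + 2)) = 623*(5 - 1*2*0) = 623*(5 + 0) = 623*5 = 3115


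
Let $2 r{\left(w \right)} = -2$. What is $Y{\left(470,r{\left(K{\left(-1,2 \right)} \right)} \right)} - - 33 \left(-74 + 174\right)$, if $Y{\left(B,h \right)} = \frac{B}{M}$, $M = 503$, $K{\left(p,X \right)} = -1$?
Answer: $\frac{1660370}{503} \approx 3300.9$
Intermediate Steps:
$r{\left(w \right)} = -1$ ($r{\left(w \right)} = \frac{1}{2} \left(-2\right) = -1$)
$Y{\left(B,h \right)} = \frac{B}{503}$
$Y{\left(470,r{\left(K{\left(-1,2 \right)} \right)} \right)} - - 33 \left(-74 + 174\right) = \frac{1}{503} \cdot 470 - - 33 \left(-74 + 174\right) = \frac{470}{503} - \left(-33\right) 100 = \frac{470}{503} - -3300 = \frac{470}{503} + 3300 = \frac{1660370}{503}$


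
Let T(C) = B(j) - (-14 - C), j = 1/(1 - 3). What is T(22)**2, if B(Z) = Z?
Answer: 5041/4 ≈ 1260.3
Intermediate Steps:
j = -1/2 (j = 1/(-2) = -1/2 ≈ -0.50000)
T(C) = 27/2 + C (T(C) = -1/2 - (-14 - C) = -1/2 + (14 + C) = 27/2 + C)
T(22)**2 = (27/2 + 22)**2 = (71/2)**2 = 5041/4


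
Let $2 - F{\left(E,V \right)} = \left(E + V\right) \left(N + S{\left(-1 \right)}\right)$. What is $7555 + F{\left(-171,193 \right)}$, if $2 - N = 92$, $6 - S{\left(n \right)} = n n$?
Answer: $9427$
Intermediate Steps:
$S{\left(n \right)} = 6 - n^{2}$ ($S{\left(n \right)} = 6 - n n = 6 - n^{2}$)
$N = -90$ ($N = 2 - 92 = -90$)
$F{\left(E,V \right)} = 2 + 85 E + 85 V$ ($F{\left(E,V \right)} = 2 - \left(E + V\right) \left(-90 + \left(6 - \left(-1\right)^{2}\right)\right) = 2 - \left(E + V\right) \left(-90 + \left(6 - 1\right)\right) = 2 - \left(E + V\right) \left(-90 + 5\right) = 2 - \left(E + V\right) \left(-85\right) = 2 - \left(- 85 E - 85 V\right) = 2 + \left(85 E + 85 V\right) = 2 + 85 E + 85 V$)
$7555 + F{\left(-171,193 \right)} = 7555 + \left(2 + 85 \left(-171\right) + 85 \cdot 193\right) = 7555 + \left(2 - 14535 + 16405\right) = 7555 + 1872 = 9427$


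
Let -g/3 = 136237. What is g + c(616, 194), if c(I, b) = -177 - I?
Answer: -409504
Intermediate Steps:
g = -408711 (g = -3*136237 = -408711)
g + c(616, 194) = -408711 + (-177 - 1*616) = -408711 + (-177 - 616) = -408711 - 793 = -409504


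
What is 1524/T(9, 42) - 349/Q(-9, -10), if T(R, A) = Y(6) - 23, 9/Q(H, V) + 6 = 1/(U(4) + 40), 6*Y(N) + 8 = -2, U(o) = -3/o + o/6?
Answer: 3011340/17723 ≈ 169.91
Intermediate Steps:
U(o) = -3/o + o/6 (U(o) = -3/o + o*(1/6) = -3/o + o/6)
Y(N) = -5/3 (Y(N) = -4/3 + (1/6)*(-2) = -4/3 - 1/3 = -5/3)
Q(H, V) = -479/318 (Q(H, V) = 9/(-6 + 1/((-3/4 + (1/6)*4) + 40)) = 9/(-6 + 1/((-3*1/4 + 2/3) + 40)) = 9/(-6 + 1/((-3/4 + 2/3) + 40)) = 9/(-6 + 1/(-1/12 + 40)) = 9/(-6 + 1/(479/12)) = 9/(-6 + 12/479) = 9/(-2862/479) = 9*(-479/2862) = -479/318)
T(R, A) = -74/3 (T(R, A) = -5/3 - 23 = -74/3)
1524/T(9, 42) - 349/Q(-9, -10) = 1524/(-74/3) - 349/(-479/318) = 1524*(-3/74) - 349*(-318/479) = -2286/37 + 110982/479 = 3011340/17723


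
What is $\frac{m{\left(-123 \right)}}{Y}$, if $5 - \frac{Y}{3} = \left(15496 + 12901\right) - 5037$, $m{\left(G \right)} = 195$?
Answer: $- \frac{13}{4671} \approx -0.0027831$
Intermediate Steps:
$Y = -70065$ ($Y = 15 - 3 \left(\left(15496 + 12901\right) - 5037\right) = 15 - 3 \left(28397 - 5037\right) = 15 - 70080 = -70065$)
$\frac{m{\left(-123 \right)}}{Y} = \frac{195}{-70065} = 195 \left(- \frac{1}{70065}\right) = - \frac{13}{4671}$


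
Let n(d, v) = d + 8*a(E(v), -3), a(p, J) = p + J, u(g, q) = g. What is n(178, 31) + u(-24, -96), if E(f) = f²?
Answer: 7818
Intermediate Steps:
a(p, J) = J + p
n(d, v) = -24 + d + 8*v² (n(d, v) = d + 8*(-3 + v²) = d + (-24 + 8*v²) = -24 + d + 8*v²)
n(178, 31) + u(-24, -96) = (-24 + 178 + 8*31²) - 24 = (-24 + 178 + 8*961) - 24 = (-24 + 178 + 7688) - 24 = 7842 - 24 = 7818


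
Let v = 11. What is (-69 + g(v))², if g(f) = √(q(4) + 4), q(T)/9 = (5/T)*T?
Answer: 3844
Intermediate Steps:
q(T) = 45 (q(T) = 9*((5/T)*T) = 9*5 = 45)
g(f) = 7 (g(f) = √(45 + 4) = √49 = 7)
(-69 + g(v))² = (-69 + 7)² = (-62)² = 3844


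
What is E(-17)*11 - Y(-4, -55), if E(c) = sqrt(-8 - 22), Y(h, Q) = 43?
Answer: -43 + 11*I*sqrt(30) ≈ -43.0 + 60.25*I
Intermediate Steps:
E(c) = I*sqrt(30) (E(c) = sqrt(-30) = I*sqrt(30))
E(-17)*11 - Y(-4, -55) = (I*sqrt(30))*11 - 1*43 = 11*I*sqrt(30) - 43 = -43 + 11*I*sqrt(30)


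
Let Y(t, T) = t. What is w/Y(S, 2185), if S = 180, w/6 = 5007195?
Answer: 333813/2 ≈ 1.6691e+5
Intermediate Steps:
w = 30043170 (w = 6*5007195 = 30043170)
w/Y(S, 2185) = 30043170/180 = 30043170*(1/180) = 333813/2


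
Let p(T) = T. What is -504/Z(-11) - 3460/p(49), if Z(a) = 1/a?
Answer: 268196/49 ≈ 5473.4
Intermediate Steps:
-504/Z(-11) - 3460/p(49) = -504/(1/(-11)) - 3460/49 = -504/(-1/11) - 3460*1/49 = -504*(-11) - 3460/49 = 5544 - 3460/49 = 268196/49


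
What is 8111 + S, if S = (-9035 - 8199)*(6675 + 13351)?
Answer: -345119973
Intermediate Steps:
S = -345128084 (S = -17234*20026 = -345128084)
8111 + S = 8111 - 345128084 = -345119973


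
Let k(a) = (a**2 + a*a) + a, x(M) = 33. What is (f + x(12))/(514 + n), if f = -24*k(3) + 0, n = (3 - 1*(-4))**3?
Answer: -471/857 ≈ -0.54959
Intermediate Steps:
k(a) = a + 2*a**2 (k(a) = (a**2 + a**2) + a = 2*a**2 + a = a + 2*a**2)
n = 343 (n = (3 + 4)**3 = 7**3 = 343)
f = -504 (f = -72*(1 + 2*3) + 0 = -72*(1 + 6) + 0 = -72*7 + 0 = -24*21 + 0 = -504 + 0 = -504)
(f + x(12))/(514 + n) = (-504 + 33)/(514 + 343) = -471/857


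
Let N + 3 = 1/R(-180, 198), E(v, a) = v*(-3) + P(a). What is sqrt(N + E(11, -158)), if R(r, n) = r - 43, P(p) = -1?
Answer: 2*I*sqrt(460049)/223 ≈ 6.0831*I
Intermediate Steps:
R(r, n) = -43 + r
E(v, a) = -1 - 3*v (E(v, a) = v*(-3) - 1 = -3*v - 1 = -1 - 3*v)
N = -670/223 (N = -3 + 1/(-43 - 180) = -3 + 1/(-223) = -3 - 1/223 = -670/223 ≈ -3.0045)
sqrt(N + E(11, -158)) = sqrt(-670/223 + (-1 - 3*11)) = sqrt(-670/223 + (-1 - 33)) = sqrt(-670/223 - 34) = sqrt(-8252/223) = 2*I*sqrt(460049)/223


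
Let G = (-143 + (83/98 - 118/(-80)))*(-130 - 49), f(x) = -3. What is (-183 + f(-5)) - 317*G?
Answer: -15646055207/1960 ≈ -7.9827e+6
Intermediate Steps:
G = 49355491/1960 (G = (-143 + (83*(1/98) - 118*(-1/80)))*(-179) = (-143 + (83/98 + 59/40))*(-179) = (-143 + 4551/1960)*(-179) = -275729/1960*(-179) = 49355491/1960 ≈ 25181.)
(-183 + f(-5)) - 317*G = (-183 - 3) - 317*49355491/1960 = -186 - 15645690647/1960 = -15646055207/1960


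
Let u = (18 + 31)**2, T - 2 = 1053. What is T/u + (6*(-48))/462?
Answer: -4859/26411 ≈ -0.18398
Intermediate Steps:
T = 1055 (T = 2 + 1053 = 1055)
u = 2401 (u = 49**2 = 2401)
T/u + (6*(-48))/462 = 1055/2401 + (6*(-48))/462 = 1055*(1/2401) - 288*1/462 = 1055/2401 - 48/77 = -4859/26411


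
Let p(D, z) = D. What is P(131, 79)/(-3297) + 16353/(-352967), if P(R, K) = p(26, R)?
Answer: -63092983/1163732199 ≈ -0.054216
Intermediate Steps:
P(R, K) = 26
P(131, 79)/(-3297) + 16353/(-352967) = 26/(-3297) + 16353/(-352967) = 26*(-1/3297) + 16353*(-1/352967) = -26/3297 - 16353/352967 = -63092983/1163732199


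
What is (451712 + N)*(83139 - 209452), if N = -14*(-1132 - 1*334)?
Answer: -59649545868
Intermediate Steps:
N = 20524 (N = -14*(-1132 - 334) = -14*(-1466) = 20524)
(451712 + N)*(83139 - 209452) = (451712 + 20524)*(83139 - 209452) = 472236*(-126313) = -59649545868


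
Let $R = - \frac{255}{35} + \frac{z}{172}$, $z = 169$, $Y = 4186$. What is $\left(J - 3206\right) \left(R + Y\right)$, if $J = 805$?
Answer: $- \frac{1726097765}{172} \approx -1.0035 \cdot 10^{7}$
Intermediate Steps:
$R = - \frac{7589}{1204}$ ($R = - \frac{255}{35} + \frac{169}{172} = \left(-255\right) \frac{1}{35} + 169 \cdot \frac{1}{172} = - \frac{51}{7} + \frac{169}{172} = - \frac{7589}{1204} \approx -6.3032$)
$\left(J - 3206\right) \left(R + Y\right) = \left(805 - 3206\right) \left(- \frac{7589}{1204} + 4186\right) = \left(-2401\right) \frac{5032355}{1204} = - \frac{1726097765}{172}$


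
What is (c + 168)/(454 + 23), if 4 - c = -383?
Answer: 185/159 ≈ 1.1635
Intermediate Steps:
c = 387 (c = 4 - 1*(-383) = 4 + 383 = 387)
(c + 168)/(454 + 23) = (387 + 168)/(454 + 23) = 555/477 = 555*(1/477) = 185/159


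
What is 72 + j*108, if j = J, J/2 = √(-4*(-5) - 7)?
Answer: 72 + 216*√13 ≈ 850.80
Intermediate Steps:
J = 2*√13 (J = 2*√(-4*(-5) - 7) = 2*√(20 - 7) = 2*√13 ≈ 7.2111)
j = 2*√13 ≈ 7.2111
72 + j*108 = 72 + (2*√13)*108 = 72 + 216*√13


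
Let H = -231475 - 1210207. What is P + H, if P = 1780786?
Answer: 339104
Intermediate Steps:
H = -1441682
P + H = 1780786 - 1441682 = 339104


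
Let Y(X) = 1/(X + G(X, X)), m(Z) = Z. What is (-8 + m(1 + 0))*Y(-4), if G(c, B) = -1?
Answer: 7/5 ≈ 1.4000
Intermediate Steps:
Y(X) = 1/(-1 + X) (Y(X) = 1/(X - 1) = 1/(-1 + X))
(-8 + m(1 + 0))*Y(-4) = (-8 + (1 + 0))/(-1 - 4) = (-8 + 1)/(-5) = -7*(-1/5) = 7/5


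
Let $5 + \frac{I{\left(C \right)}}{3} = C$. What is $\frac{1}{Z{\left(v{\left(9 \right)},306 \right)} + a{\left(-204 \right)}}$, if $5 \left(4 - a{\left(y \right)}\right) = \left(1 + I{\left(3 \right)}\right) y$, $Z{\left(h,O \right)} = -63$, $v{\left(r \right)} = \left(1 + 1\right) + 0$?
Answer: $- \frac{1}{263} \approx -0.0038023$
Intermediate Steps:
$I{\left(C \right)} = -15 + 3 C$
$v{\left(r \right)} = 2$ ($v{\left(r \right)} = 2 + 0 = 2$)
$a{\left(y \right)} = 4 + y$ ($a{\left(y \right)} = 4 - \frac{\left(1 + \left(-15 + 3 \cdot 3\right)\right) y}{5} = 4 - \frac{\left(1 + \left(-15 + 9\right)\right) y}{5} = 4 - \frac{\left(1 - 6\right) y}{5} = 4 - \frac{\left(-5\right) y}{5} = 4 + y$)
$\frac{1}{Z{\left(v{\left(9 \right)},306 \right)} + a{\left(-204 \right)}} = \frac{1}{-63 + \left(4 - 204\right)} = \frac{1}{-63 - 200} = \frac{1}{-263} = - \frac{1}{263}$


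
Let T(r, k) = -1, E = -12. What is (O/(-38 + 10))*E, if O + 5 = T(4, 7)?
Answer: -18/7 ≈ -2.5714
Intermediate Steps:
O = -6 (O = -5 - 1 = -6)
(O/(-38 + 10))*E = -6/(-38 + 10)*(-12) = -6/(-28)*(-12) = -6*(-1/28)*(-12) = (3/14)*(-12) = -18/7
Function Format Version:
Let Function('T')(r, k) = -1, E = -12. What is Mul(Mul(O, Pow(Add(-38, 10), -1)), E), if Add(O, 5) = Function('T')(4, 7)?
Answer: Rational(-18, 7) ≈ -2.5714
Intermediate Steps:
O = -6 (O = Add(-5, -1) = -6)
Mul(Mul(O, Pow(Add(-38, 10), -1)), E) = Mul(Mul(-6, Pow(Add(-38, 10), -1)), -12) = Mul(Mul(-6, Pow(-28, -1)), -12) = Mul(Mul(-6, Rational(-1, 28)), -12) = Mul(Rational(3, 14), -12) = Rational(-18, 7)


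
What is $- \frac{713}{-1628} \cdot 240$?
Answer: $\frac{42780}{407} \approx 105.11$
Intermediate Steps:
$- \frac{713}{-1628} \cdot 240 = \left(-713\right) \left(- \frac{1}{1628}\right) 240 = \frac{713}{1628} \cdot 240 = \frac{42780}{407}$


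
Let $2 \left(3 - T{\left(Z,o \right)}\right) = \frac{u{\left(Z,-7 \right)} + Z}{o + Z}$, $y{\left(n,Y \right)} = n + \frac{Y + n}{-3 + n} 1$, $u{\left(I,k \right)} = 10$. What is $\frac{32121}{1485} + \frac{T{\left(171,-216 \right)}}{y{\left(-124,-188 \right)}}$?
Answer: $\frac{329916457}{15281640} \approx 21.589$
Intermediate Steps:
$y{\left(n,Y \right)} = n + \frac{Y + n}{-3 + n}$ ($y{\left(n,Y \right)} = n + \frac{Y + n}{-3 + n} 1 = n + \frac{Y + n}{-3 + n}$)
$T{\left(Z,o \right)} = 3 - \frac{10 + Z}{2 \left(Z + o\right)}$ ($T{\left(Z,o \right)} = 3 - \frac{\left(10 + Z\right) \frac{1}{o + Z}}{2} = 3 - \frac{\left(10 + Z\right) \frac{1}{Z + o}}{2} = 3 - \frac{\frac{1}{Z + o} \left(10 + Z\right)}{2} = 3 - \frac{10 + Z}{2 \left(Z + o\right)}$)
$\frac{32121}{1485} + \frac{T{\left(171,-216 \right)}}{y{\left(-124,-188 \right)}} = \frac{32121}{1485} + \frac{\frac{1}{171 - 216} \left(-5 + 3 \left(-216\right) + \frac{5}{2} \cdot 171\right)}{\frac{1}{-3 - 124} \left(-188 + \left(-124\right)^{2} - -248\right)} = 32121 \cdot \frac{1}{1485} + \frac{\frac{1}{-45} \left(-5 - 648 + \frac{855}{2}\right)}{\frac{1}{-127} \left(-188 + 15376 + 248\right)} = \frac{3569}{165} + \frac{\left(- \frac{1}{45}\right) \left(- \frac{451}{2}\right)}{\left(- \frac{1}{127}\right) 15436} = \frac{3569}{165} + \frac{451}{90 \left(- \frac{15436}{127}\right)} = \frac{3569}{165} + \frac{451}{90} \left(- \frac{127}{15436}\right) = \frac{3569}{165} - \frac{57277}{1389240} = \frac{329916457}{15281640}$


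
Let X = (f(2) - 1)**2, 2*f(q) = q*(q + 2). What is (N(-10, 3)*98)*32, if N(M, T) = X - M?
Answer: 59584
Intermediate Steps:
f(q) = q*(2 + q)/2 (f(q) = (q*(q + 2))/2 = (q*(2 + q))/2 = q*(2 + q)/2)
X = 9 (X = ((1/2)*2*(2 + 2) - 1)**2 = ((1/2)*2*4 - 1)**2 = (4 - 1)**2 = 3**2 = 9)
N(M, T) = 9 - M
(N(-10, 3)*98)*32 = ((9 - 1*(-10))*98)*32 = ((9 + 10)*98)*32 = (19*98)*32 = 1862*32 = 59584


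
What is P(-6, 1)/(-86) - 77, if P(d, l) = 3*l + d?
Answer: -6619/86 ≈ -76.965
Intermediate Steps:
P(d, l) = d + 3*l
P(-6, 1)/(-86) - 77 = (-6 + 3*1)/(-86) - 77 = -(-6 + 3)/86 - 77 = -1/86*(-3) - 77 = 3/86 - 77 = -6619/86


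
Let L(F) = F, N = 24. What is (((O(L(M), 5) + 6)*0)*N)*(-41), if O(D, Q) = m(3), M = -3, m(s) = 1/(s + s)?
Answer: 0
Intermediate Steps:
m(s) = 1/(2*s)
O(D, Q) = ⅙ (O(D, Q) = (½)/3 = (½)*(⅓) = ⅙)
(((O(L(M), 5) + 6)*0)*N)*(-41) = (((⅙ + 6)*0)*24)*(-41) = (((37/6)*0)*24)*(-41) = (0*24)*(-41) = 0*(-41) = 0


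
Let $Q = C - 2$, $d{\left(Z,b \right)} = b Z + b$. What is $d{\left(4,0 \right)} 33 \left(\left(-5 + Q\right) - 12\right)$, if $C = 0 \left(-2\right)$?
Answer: $0$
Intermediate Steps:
$C = 0$
$d{\left(Z,b \right)} = b + Z b$ ($d{\left(Z,b \right)} = Z b + b = b + Z b$)
$Q = -2$ ($Q = 0 - 2 = -2$)
$d{\left(4,0 \right)} 33 \left(\left(-5 + Q\right) - 12\right) = 0 \left(1 + 4\right) 33 \left(\left(-5 - 2\right) - 12\right) = 0 \cdot 5 \cdot 33 \left(-7 - 12\right) = 0 \cdot 33 \left(-19\right) = 0 \left(-19\right) = 0$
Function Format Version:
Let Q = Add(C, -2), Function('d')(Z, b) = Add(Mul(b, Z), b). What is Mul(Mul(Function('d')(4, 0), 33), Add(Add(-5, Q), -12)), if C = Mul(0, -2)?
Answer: 0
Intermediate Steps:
C = 0
Function('d')(Z, b) = Add(b, Mul(Z, b)) (Function('d')(Z, b) = Add(Mul(Z, b), b) = Add(b, Mul(Z, b)))
Q = -2 (Q = Add(0, -2) = -2)
Mul(Mul(Function('d')(4, 0), 33), Add(Add(-5, Q), -12)) = Mul(Mul(Mul(0, Add(1, 4)), 33), Add(Add(-5, -2), -12)) = Mul(Mul(Mul(0, 5), 33), Add(-7, -12)) = Mul(Mul(0, 33), -19) = Mul(0, -19) = 0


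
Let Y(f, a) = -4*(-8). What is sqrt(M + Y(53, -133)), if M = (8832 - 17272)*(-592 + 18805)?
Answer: 2*I*sqrt(38429422) ≈ 12398.0*I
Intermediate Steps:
Y(f, a) = 32
M = -153717720 (M = -8440*18213 = -153717720)
sqrt(M + Y(53, -133)) = sqrt(-153717720 + 32) = sqrt(-153717688) = 2*I*sqrt(38429422)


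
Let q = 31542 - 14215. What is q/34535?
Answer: 17327/34535 ≈ 0.50172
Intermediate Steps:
q = 17327
q/34535 = 17327/34535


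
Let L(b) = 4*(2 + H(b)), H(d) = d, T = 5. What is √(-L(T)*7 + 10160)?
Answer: 2*√2491 ≈ 99.820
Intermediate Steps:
L(b) = 8 + 4*b (L(b) = 4*(2 + b) = 8 + 4*b)
√(-L(T)*7 + 10160) = √(-(8 + 4*5)*7 + 10160) = √(-(8 + 20)*7 + 10160) = √(-28*7 + 10160) = √(-1*196 + 10160) = √(-196 + 10160) = √9964 = 2*√2491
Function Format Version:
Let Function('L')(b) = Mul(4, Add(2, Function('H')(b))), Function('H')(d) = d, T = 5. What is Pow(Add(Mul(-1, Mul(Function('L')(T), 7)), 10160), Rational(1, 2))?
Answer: Mul(2, Pow(2491, Rational(1, 2))) ≈ 99.820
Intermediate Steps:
Function('L')(b) = Add(8, Mul(4, b)) (Function('L')(b) = Mul(4, Add(2, b)) = Add(8, Mul(4, b)))
Pow(Add(Mul(-1, Mul(Function('L')(T), 7)), 10160), Rational(1, 2)) = Pow(Add(Mul(-1, Mul(Add(8, Mul(4, 5)), 7)), 10160), Rational(1, 2)) = Pow(Add(Mul(-1, Mul(Add(8, 20), 7)), 10160), Rational(1, 2)) = Pow(Add(Mul(-1, Mul(28, 7)), 10160), Rational(1, 2)) = Pow(Add(Mul(-1, 196), 10160), Rational(1, 2)) = Pow(Add(-196, 10160), Rational(1, 2)) = Pow(9964, Rational(1, 2)) = Mul(2, Pow(2491, Rational(1, 2)))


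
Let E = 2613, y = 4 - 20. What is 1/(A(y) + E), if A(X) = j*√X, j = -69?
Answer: 871/2301315 + 92*I/2301315 ≈ 0.00037848 + 3.9977e-5*I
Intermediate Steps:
y = -16
A(X) = -69*√X
1/(A(y) + E) = 1/(-276*I + 2613) = 1/(2613 - 276*I) = (2613 + 276*I)/6903945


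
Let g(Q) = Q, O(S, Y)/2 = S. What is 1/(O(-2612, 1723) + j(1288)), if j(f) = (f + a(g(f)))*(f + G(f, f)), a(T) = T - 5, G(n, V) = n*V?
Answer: 1/4268451248 ≈ 2.3428e-10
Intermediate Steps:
G(n, V) = V*n
O(S, Y) = 2*S
a(T) = -5 + T
j(f) = (-5 + 2*f)*(f + f²) (j(f) = (f + (-5 + f))*(f + f*f) = (-5 + 2*f)*(f + f²))
1/(O(-2612, 1723) + j(1288)) = 1/(2*(-2612) + 1288*(-5 - 3*1288 + 2*1288²)) = 1/(-5224 + 1288*(-5 - 3864 + 2*1658944)) = 1/(-5224 + 1288*(-5 - 3864 + 3317888)) = 1/(-5224 + 1288*3314019) = 1/(-5224 + 4268456472) = 1/4268451248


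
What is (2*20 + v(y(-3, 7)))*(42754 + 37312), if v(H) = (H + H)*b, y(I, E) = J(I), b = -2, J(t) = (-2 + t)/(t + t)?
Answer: 8807260/3 ≈ 2.9358e+6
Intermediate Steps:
J(t) = (-2 + t)/(2*t) (J(t) = (-2 + t)/((2*t)) = (-2 + t)*(1/(2*t)) = (-2 + t)/(2*t))
y(I, E) = (-2 + I)/(2*I)
v(H) = -4*H (v(H) = (H + H)*(-2) = (2*H)*(-2) = -4*H)
(2*20 + v(y(-3, 7)))*(42754 + 37312) = (2*20 - 2*(-2 - 3)/(-3))*(42754 + 37312) = (40 - 2*(-1)*(-5)/3)*80066 = (40 - 4*5/6)*80066 = (40 - 10/3)*80066 = (110/3)*80066 = 8807260/3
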